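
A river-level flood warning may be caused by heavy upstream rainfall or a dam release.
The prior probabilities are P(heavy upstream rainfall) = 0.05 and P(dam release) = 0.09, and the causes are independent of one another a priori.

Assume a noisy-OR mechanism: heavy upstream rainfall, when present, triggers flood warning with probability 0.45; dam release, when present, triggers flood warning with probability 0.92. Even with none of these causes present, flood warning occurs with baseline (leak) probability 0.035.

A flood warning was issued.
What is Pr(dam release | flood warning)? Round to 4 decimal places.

Under noisy-OR, P(flood warning | causes) = 1 − (1−0.035)·∏(1−qᵢ) over the active causes.
Sum P(flood warning|·) weighted by the priors over the 4 (heavy upstream rainfall, dam release) configurations:
  P(flood warning) = 0.035×0.95×0.91 + 0.9228×0.95×0.09 + 0.46925×0.05×0.91 + 0.95754×0.05×0.09
        = 0.030258 + 0.078899 + 0.021351 + 0.004309 = 0.134817
The terms with dam release present sum to 0.083208, so
  P(dam release | flood warning) = 0.083208 / 0.134817 ≈ 0.6172

Pr(dam release | flood warning) ≈ 0.6172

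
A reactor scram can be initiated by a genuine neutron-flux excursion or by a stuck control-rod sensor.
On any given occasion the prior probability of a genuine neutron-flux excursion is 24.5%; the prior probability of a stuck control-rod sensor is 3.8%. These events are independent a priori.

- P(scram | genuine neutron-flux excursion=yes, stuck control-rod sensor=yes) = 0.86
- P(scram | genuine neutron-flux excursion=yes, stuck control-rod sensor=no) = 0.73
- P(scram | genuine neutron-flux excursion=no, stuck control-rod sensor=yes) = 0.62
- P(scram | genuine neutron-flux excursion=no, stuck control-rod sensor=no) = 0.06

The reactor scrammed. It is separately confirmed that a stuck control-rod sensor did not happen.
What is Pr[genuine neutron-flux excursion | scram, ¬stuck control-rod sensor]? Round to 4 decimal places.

Pr[genuine neutron-flux excursion | scram, ¬stuck control-rod sensor] ≈ 0.7979

P(scram | ¬stuck control-rod sensor) = 0.06·0.755 + 0.73·0.245 = 0.045300 + 0.178850 = 0.224150
The genuine neutron-flux excursion-present share is 0.73·0.245 = 0.178850.
So P(genuine neutron-flux excursion | scram, ¬stuck control-rod sensor) = 0.178850/0.224150 ≈ 0.7979.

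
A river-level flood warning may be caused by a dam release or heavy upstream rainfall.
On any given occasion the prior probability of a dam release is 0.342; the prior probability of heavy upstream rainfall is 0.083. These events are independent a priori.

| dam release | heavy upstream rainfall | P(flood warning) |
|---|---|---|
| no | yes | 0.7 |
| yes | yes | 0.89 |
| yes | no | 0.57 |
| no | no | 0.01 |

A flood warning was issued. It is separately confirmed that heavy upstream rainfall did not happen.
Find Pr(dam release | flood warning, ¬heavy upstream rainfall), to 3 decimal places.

P(flood warning | ¬heavy upstream rainfall) = 0.01·0.658 + 0.57·0.342 = 0.006580 + 0.194940 = 0.201520
Restricting to configurations with dam release present: 0.57·0.342 = 0.194940.
Hence the posterior is 0.194940/0.201520 ≈ 0.967.

Pr(dam release | flood warning, ¬heavy upstream rainfall) ≈ 0.967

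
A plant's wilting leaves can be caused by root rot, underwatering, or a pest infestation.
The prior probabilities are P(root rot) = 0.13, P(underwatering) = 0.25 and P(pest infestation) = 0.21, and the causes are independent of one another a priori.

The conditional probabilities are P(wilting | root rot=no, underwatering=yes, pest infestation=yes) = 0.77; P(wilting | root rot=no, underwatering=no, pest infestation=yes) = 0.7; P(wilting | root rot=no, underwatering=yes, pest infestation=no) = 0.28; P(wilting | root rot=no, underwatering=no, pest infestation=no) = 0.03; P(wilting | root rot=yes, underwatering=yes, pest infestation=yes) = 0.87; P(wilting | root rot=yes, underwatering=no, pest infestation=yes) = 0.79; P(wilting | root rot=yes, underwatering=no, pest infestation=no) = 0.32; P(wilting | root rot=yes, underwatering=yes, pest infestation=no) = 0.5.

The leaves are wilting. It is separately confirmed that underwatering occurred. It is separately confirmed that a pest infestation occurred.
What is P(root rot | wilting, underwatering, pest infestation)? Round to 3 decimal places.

Weight on root rot=true, given the evidence: 0.87*0.13 = 0.113100
The normalizing constant is 0.77*0.87 + 0.87*0.13 = 0.783000
P(root rot | wilting, underwatering, pest infestation) = 0.113100/0.783000 ≈ 0.144

P(root rot | wilting, underwatering, pest infestation) ≈ 0.144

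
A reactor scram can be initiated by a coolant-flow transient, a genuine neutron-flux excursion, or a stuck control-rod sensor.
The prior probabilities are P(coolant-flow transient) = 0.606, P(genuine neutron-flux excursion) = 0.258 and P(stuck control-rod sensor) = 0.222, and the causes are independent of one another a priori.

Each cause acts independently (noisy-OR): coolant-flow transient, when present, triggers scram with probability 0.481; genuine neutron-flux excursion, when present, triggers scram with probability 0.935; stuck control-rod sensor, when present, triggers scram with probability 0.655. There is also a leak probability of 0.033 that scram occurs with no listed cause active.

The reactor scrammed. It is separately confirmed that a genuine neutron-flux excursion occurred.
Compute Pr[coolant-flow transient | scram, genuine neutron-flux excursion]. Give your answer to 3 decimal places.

Under noisy-OR, P(scram | causes) = 1 − (1−0.033)·∏(1−qᵢ) over the active causes.
P(scram | genuine neutron-flux excursion) = 0.937145*0.394*0.778 + 0.978315*0.394*0.222 + 0.967378*0.606*0.778 + 0.988745*0.606*0.222 = 0.287265 + 0.085571 + 0.456088 + 0.133018 = 0.961942
The coolant-flow transient-present share is 0.456088 + 0.133018 = 0.589106.
Hence the posterior is 0.589106/0.961942 ≈ 0.612.

Pr[coolant-flow transient | scram, genuine neutron-flux excursion] ≈ 0.612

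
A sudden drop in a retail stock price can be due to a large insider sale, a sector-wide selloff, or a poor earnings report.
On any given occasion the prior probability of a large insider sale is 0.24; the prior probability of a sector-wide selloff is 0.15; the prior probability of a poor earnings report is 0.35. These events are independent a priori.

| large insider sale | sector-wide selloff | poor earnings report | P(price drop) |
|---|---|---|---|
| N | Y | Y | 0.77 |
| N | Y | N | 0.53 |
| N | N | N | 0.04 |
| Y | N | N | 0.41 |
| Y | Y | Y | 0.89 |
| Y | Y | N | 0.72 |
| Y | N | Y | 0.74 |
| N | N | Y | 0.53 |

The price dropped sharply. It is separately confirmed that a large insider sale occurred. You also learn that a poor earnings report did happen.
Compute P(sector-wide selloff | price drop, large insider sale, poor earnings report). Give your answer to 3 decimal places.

P(sector-wide selloff | price drop, large insider sale, poor earnings report) ≈ 0.175

P(price drop | large insider sale, poor earnings report) = 0.74·0.85 + 0.89·0.15 = 0.629000 + 0.133500 = 0.762500
The sector-wide selloff-present share is 0.89·0.15 = 0.133500.
Hence the posterior is 0.133500/0.762500 ≈ 0.175.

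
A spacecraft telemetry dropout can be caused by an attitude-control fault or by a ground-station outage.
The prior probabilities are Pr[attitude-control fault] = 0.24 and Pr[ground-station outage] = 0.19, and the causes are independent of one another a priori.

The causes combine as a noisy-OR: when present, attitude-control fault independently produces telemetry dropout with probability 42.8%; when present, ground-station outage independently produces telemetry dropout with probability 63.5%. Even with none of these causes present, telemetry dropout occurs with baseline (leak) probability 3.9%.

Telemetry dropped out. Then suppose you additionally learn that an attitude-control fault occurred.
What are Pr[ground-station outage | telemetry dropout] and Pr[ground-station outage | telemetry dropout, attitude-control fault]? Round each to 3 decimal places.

Pr[ground-station outage | telemetry dropout] ≈ 0.539; Pr[ground-station outage | telemetry dropout, attitude-control fault] ≈ 0.294

Under noisy-OR, P(telemetry dropout | causes) = 1 − (1−0.039)·∏(1−qᵢ) over the active causes.
P(telemetry dropout) = 0.039*0.76*0.81 + 0.649235*0.76*0.19 + 0.450308*0.24*0.81 + 0.799362*0.24*0.19 = 0.024008 + 0.093750 + 0.087540 + 0.036451 = 0.241749
The ground-station outage-present share is 0.093750 + 0.036451 = 0.130201.
P(ground-station outage | telemetry dropout) = 0.130201 / 0.241749 ≈ 0.539

Now condition on the additional information:
Enumerate both values of ground-station outage and weight by the priors:
  P(telemetry dropout | attitude-control fault) = 0.450308×0.81 + 0.799362×0.19
        = 0.364749 + 0.151879 = 0.516628
Keeping only the ground-station outage-present terms gives 0.151879, so
  P(ground-station outage | telemetry dropout, attitude-control fault) = 0.151879 / 0.516628 ≈ 0.294
This is intercausal reasoning (explaining away): once attitude-control fault accounts for the telemetry dropout, ground-station outage becomes less likely.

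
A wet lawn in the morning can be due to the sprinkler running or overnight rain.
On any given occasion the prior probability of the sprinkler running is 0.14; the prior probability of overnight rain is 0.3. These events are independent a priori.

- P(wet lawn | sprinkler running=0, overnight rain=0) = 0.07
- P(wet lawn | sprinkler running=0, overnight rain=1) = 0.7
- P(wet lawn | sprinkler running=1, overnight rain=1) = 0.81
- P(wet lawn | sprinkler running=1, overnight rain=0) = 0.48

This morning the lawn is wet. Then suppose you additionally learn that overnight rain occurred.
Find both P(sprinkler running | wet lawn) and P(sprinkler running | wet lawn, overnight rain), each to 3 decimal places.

P(wet lawn) = 0.07·0.86·0.7 + 0.7·0.86·0.3 + 0.48·0.14·0.7 + 0.81·0.14·0.3 = 0.042140 + 0.180600 + 0.047040 + 0.034020 = 0.303800
Of this, 0.081060 comes from 0.047040 + 0.034020 (the sprinkler running=true cases).
P(sprinkler running | wet lawn) = 0.081060 / 0.303800 ≈ 0.267

With the extra evidence:
By total probability over both values of sprinkler running:
  P(wet lawn | overnight rain) = 0.7*0.86 + 0.81*0.14
        = 0.602000 + 0.113400 = 0.715400
Keeping only the sprinkler running-present terms gives 0.113400, so
  P(sprinkler running | wet lawn, overnight rain) = 0.113400 / 0.715400 ≈ 0.159
Conditioning on overnight rain lowers the posterior on sprinkler running: the classic explaining-away effect in a common-effect structure.

P(sprinkler running | wet lawn) ≈ 0.267; P(sprinkler running | wet lawn, overnight rain) ≈ 0.159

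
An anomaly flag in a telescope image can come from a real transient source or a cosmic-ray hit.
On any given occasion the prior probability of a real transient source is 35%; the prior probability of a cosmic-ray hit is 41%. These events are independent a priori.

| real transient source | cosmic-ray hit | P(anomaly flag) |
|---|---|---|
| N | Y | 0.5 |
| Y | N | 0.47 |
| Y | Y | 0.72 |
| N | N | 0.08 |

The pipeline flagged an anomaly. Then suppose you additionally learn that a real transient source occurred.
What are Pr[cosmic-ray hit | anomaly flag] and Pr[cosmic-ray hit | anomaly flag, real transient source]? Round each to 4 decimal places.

Enumerate the 4 (real transient source, cosmic-ray hit) configurations and weight by the priors:
  P(anomaly flag) = 0.08×0.65×0.59 + 0.5×0.65×0.41 + 0.47×0.35×0.59 + 0.72×0.35×0.41
        = 0.030680 + 0.133250 + 0.097055 + 0.103320 = 0.364305
Keeping only the cosmic-ray hit-present terms gives 0.236570, so
  P(cosmic-ray hit | anomaly flag) = 0.236570 / 0.364305 ≈ 0.6494

Now condition on the additional information:
P(anomaly flag | real transient source) = 0.47*0.59 + 0.72*0.41 = 0.277300 + 0.295200 = 0.572500
Of this, 0.295200 comes from 0.72*0.41 (the cosmic-ray hit=true cases).
So P(cosmic-ray hit | anomaly flag, real transient source) = 0.295200/0.572500 ≈ 0.5156.

Pr[cosmic-ray hit | anomaly flag] ≈ 0.6494; Pr[cosmic-ray hit | anomaly flag, real transient source] ≈ 0.5156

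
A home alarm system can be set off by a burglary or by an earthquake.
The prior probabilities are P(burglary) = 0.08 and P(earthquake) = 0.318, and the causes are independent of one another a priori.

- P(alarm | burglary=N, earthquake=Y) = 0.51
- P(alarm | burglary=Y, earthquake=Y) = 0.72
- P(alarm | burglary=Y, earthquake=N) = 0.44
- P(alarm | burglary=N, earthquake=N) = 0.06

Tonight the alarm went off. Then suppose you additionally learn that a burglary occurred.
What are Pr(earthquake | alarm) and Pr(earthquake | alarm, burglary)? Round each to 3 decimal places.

Pr(earthquake | alarm) ≈ 0.731; Pr(earthquake | alarm, burglary) ≈ 0.433

P(alarm) = 0.06*0.92*0.682 + 0.51*0.92*0.318 + 0.44*0.08*0.682 + 0.72*0.08*0.318 = 0.037646 + 0.149206 + 0.024006 + 0.018317 = 0.229175
Of this, 0.167523 comes from 0.149206 + 0.018317 (the earthquake=true cases).
P(earthquake | alarm) = 0.167523 / 0.229175 ≈ 0.731

With the extra evidence:
P(alarm | burglary) = 0.44·0.682 + 0.72·0.318 = 0.300080 + 0.228960 = 0.529040
Restricting to configurations with earthquake present: 0.72·0.318 = 0.228960.
P(earthquake | alarm, burglary) = 0.228960 / 0.529040 ≈ 0.433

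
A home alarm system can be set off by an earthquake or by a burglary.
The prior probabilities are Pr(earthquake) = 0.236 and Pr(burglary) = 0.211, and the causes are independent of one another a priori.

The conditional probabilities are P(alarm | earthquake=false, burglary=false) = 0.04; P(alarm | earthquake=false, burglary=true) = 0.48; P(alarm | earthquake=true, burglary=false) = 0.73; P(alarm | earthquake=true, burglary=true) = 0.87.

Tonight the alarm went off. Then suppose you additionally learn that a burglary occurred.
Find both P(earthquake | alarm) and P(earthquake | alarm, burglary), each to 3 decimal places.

Sum P(alarm|·) weighted by the priors over the 4 (earthquake, burglary) configurations:
  P(alarm) = 0.04·0.764·0.789 + 0.48·0.764·0.211 + 0.73·0.236·0.789 + 0.87·0.236·0.211
        = 0.024112 + 0.077378 + 0.135929 + 0.043323 = 0.280742
Configurations with earthquake contribute 0.179252, so
  P(earthquake | alarm) = 0.179252 / 0.280742 ≈ 0.638

With the extra evidence:
P(alarm | burglary) = 0.48·0.764 + 0.87·0.236 = 0.366720 + 0.205320 = 0.572040
Of this, 0.205320 comes from 0.87·0.236 (the earthquake=true cases).
Hence the posterior is 0.205320/0.572040 ≈ 0.359.
Conditioning on burglary lowers the posterior on earthquake: the classic explaining-away effect in a common-effect structure.

P(earthquake | alarm) ≈ 0.638; P(earthquake | alarm, burglary) ≈ 0.359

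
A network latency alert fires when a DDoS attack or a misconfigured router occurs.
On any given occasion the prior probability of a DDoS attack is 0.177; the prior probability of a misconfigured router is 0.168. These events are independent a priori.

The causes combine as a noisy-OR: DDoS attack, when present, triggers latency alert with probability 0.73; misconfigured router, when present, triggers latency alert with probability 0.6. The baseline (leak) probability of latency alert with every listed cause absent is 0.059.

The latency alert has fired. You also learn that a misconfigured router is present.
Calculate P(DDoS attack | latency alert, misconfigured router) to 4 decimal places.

P(DDoS attack | latency alert, misconfigured router) ≈ 0.2365

Under noisy-OR, P(latency alert | causes) = 1 − (1−0.059)·∏(1−qᵢ) over the active causes.
Numerator (weight on configurations with DDoS attack): 0.898372*0.177 = 0.159012
The normalizing constant is 0.6236*0.823 + 0.898372*0.177 = 0.672235
P(DDoS attack | latency alert, misconfigured router) = 0.159012/0.672235 ≈ 0.2365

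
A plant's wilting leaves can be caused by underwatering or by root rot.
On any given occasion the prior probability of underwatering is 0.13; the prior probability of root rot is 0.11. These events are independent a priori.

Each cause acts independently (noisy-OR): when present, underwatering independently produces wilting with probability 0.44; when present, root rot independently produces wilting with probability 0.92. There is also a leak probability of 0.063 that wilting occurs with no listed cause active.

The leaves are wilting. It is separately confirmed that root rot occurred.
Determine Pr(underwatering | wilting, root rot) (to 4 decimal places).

Under noisy-OR, P(wilting | causes) = 1 − (1−0.063)·∏(1−qᵢ) over the active causes.
Weight on underwatering=true, given the evidence: 0.958022×0.13 = 0.124543
Normalizer over all consistent configurations: 0.92504×0.87 + 0.958022×0.13 = 0.929328
P(underwatering | wilting, root rot) = 0.124543/0.929328 ≈ 0.1340

Pr(underwatering | wilting, root rot) ≈ 0.1340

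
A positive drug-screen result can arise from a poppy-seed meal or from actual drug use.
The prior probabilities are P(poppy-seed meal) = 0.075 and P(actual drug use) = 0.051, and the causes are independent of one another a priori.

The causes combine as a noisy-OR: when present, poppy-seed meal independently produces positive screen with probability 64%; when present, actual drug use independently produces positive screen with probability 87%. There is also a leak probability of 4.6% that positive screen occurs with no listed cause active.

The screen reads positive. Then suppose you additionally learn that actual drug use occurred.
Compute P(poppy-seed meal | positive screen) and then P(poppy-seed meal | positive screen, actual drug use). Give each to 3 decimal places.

Under noisy-OR, P(positive screen | causes) = 1 − (1−0.046)·∏(1−qᵢ) over the active causes.
Weight on poppy-seed meal=true, given the evidence: 0.046731 + 0.003654 = 0.050385
Normalizer over all consistent configurations: 0.046×0.925×0.949 + 0.87598×0.925×0.051 + 0.65656×0.075×0.949 + 0.955353×0.075×0.051 = 0.132089
P(poppy-seed meal | positive screen) = 0.050385/0.132089 ≈ 0.381

Now also conditioning on actual drug use=true:
Weight on poppy-seed meal=true, given the evidence: 0.955353*0.075 = 0.071651
Normalizer over all consistent configurations: 0.87598*0.925 + 0.955353*0.075 = 0.881932
P(poppy-seed meal | positive screen, actual drug use) = 0.071651/0.881932 ≈ 0.081
The drop from 0.381 to 0.081 is the explaining-away (discounting) effect.

P(poppy-seed meal | positive screen) ≈ 0.381; P(poppy-seed meal | positive screen, actual drug use) ≈ 0.081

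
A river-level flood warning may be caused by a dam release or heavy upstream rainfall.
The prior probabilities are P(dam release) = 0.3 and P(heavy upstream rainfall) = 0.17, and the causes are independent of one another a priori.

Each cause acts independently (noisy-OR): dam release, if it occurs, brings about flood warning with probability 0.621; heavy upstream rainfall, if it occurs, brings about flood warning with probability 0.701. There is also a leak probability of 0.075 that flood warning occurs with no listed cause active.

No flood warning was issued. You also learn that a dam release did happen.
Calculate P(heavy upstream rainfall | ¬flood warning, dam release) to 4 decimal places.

Under noisy-OR, P(flood warning | causes) = 1 − (1−0.075)·∏(1−qᵢ) over the active causes.
P(¬flood warning | dam release) = 0.350575·0.83 + 0.104822·0.17 = 0.290977 + 0.017820 = 0.308797
Restricting to configurations with heavy upstream rainfall present: 0.104822·0.17 = 0.017820.
So P(heavy upstream rainfall | ¬flood warning, dam release) = 0.017820/0.308797 ≈ 0.0577.

P(heavy upstream rainfall | ¬flood warning, dam release) ≈ 0.0577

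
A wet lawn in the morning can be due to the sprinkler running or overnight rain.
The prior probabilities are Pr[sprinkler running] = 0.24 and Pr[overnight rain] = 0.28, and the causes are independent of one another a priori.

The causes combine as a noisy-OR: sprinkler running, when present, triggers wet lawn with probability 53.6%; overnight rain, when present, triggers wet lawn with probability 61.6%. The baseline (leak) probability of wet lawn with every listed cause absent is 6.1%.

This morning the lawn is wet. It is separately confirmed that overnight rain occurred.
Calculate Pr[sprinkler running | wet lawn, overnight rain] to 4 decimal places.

Under noisy-OR, P(wet lawn | causes) = 1 − (1−0.061)·∏(1−qᵢ) over the active causes.
For the numerator, keep only sprinkler running=true terms: 0.832693×0.24 = 0.199846
The normalizing constant is 0.639424×0.76 + 0.832693×0.24 = 0.685808
Posterior = 0.199846 / 0.685808 ≈ 0.2914

Pr[sprinkler running | wet lawn, overnight rain] ≈ 0.2914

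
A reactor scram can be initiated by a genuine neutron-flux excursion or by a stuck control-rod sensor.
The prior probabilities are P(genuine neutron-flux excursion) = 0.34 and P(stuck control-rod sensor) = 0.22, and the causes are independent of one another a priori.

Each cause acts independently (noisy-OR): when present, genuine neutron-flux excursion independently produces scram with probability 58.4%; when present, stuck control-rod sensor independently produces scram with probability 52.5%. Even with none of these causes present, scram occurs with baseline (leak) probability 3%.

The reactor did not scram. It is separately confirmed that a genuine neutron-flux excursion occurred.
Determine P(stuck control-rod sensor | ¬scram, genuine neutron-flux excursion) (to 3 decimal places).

Under noisy-OR, P(scram | causes) = 1 − (1−0.03)·∏(1−qᵢ) over the active causes.
By total probability over both values of stuck control-rod sensor:
  P(¬scram | genuine neutron-flux excursion) = 0.40352*0.78 + 0.191672*0.22
        = 0.314746 + 0.042168 = 0.356914
Keeping only the stuck control-rod sensor-present terms gives 0.042168, so
  P(stuck control-rod sensor | ¬scram, genuine neutron-flux excursion) = 0.042168 / 0.356914 ≈ 0.118

P(stuck control-rod sensor | ¬scram, genuine neutron-flux excursion) ≈ 0.118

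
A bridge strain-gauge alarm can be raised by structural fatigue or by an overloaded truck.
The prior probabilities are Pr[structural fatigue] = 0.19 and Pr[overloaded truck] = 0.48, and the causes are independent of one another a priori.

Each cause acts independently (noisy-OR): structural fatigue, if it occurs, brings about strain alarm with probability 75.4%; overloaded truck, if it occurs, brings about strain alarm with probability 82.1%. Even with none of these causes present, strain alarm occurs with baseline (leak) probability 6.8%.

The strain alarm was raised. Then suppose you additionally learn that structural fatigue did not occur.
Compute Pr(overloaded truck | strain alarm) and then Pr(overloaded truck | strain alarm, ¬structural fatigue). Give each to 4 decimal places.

Under noisy-OR, P(strain alarm | causes) = 1 − (1−0.068)·∏(1−qᵢ) over the active causes.
For the numerator, keep only overloaded truck=true terms: 0.323937 + 0.087457 = 0.411394
Normalizer over all consistent configurations: 0.068×0.81×0.52 + 0.833172×0.81×0.48 + 0.770728×0.19×0.52 + 0.95896×0.19×0.48 = 0.516184
Posterior = 0.411394 / 0.516184 ≈ 0.7970

Now condition on the additional information:
P(strain alarm | ¬structural fatigue) = 0.068*0.52 + 0.833172*0.48 = 0.035360 + 0.399923 = 0.435283
Of this, 0.399923 comes from 0.833172*0.48 (the overloaded truck=true cases).
P(overloaded truck | strain alarm, ¬structural fatigue) = 0.399923 / 0.435283 ≈ 0.9188
Ruling out structural fatigue raises the posterior on overloaded truck — the flip side of explaining away.

Pr(overloaded truck | strain alarm) ≈ 0.7970; Pr(overloaded truck | strain alarm, ¬structural fatigue) ≈ 0.9188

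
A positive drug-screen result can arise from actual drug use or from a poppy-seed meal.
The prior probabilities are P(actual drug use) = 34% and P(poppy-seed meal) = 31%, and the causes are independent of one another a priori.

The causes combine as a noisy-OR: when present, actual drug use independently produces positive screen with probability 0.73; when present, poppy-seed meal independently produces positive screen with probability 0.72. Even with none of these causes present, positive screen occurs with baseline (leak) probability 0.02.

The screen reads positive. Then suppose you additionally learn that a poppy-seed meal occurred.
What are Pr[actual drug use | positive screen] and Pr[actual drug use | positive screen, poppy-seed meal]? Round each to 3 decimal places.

Under noisy-OR, P(positive screen | causes) = 1 − (1−0.02)·∏(1−qᵢ) over the active causes.
P(positive screen) = 0.02*0.66*0.69 + 0.7256*0.66*0.31 + 0.7354*0.34*0.69 + 0.925912*0.34*0.31 = 0.009108 + 0.148458 + 0.172525 + 0.097591 = 0.427682
The actual drug use-present share is 0.172525 + 0.097591 = 0.270116.
So P(actual drug use | positive screen) = 0.270116/0.427682 ≈ 0.632.

With the extra evidence:
P(positive screen | poppy-seed meal) = 0.7256×0.66 + 0.925912×0.34 = 0.478896 + 0.314810 = 0.793706
Restricting to configurations with actual drug use present: 0.925912×0.34 = 0.314810.
P(actual drug use | positive screen, poppy-seed meal) = 0.314810 / 0.793706 ≈ 0.397

Pr[actual drug use | positive screen] ≈ 0.632; Pr[actual drug use | positive screen, poppy-seed meal] ≈ 0.397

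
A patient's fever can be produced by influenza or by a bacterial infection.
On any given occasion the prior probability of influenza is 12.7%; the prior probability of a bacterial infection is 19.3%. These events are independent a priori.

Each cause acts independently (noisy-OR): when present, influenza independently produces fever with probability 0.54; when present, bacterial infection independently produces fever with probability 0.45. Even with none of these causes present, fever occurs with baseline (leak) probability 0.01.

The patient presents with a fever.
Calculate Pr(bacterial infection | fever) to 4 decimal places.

Pr(bacterial infection | fever) ≈ 0.6021

Under noisy-OR, P(fever | causes) = 1 − (1−0.01)·∏(1−qᵢ) over the active causes.
Numerator (weight on configurations with bacterial infection): 0.076747 + 0.018372 = 0.095119
Denominator P(fever): 0.01*0.873*0.807 + 0.4555*0.873*0.193 + 0.5446*0.127*0.807 + 0.74953*0.127*0.193 = 0.157980
P(bacterial infection | fever) = 0.095119/0.157980 ≈ 0.6021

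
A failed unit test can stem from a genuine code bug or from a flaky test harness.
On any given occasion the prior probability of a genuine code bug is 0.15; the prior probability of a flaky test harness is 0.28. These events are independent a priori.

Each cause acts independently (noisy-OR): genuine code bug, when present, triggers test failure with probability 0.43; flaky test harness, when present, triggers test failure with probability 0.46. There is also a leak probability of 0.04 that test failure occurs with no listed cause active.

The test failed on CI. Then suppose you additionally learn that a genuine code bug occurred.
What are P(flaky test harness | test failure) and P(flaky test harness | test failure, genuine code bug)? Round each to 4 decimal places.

P(flaky test harness | test failure) ≈ 0.6628; P(flaky test harness | test failure, genuine code bug) ≈ 0.3770

Under noisy-OR, P(test failure | causes) = 1 − (1−0.04)·∏(1−qᵢ) over the active causes.
Numerator (weight on configurations with flaky test harness): 0.114621 + 0.029590 = 0.144211
Normalizer over all consistent configurations: 0.04*0.85*0.72 + 0.4816*0.85*0.28 + 0.4528*0.15*0.72 + 0.704512*0.15*0.28 = 0.217593
Posterior = 0.144211 / 0.217593 ≈ 0.6628

With the extra evidence:
P(test failure | genuine code bug) = 0.4528*0.72 + 0.704512*0.28 = 0.326016 + 0.197263 = 0.523279
Of this, 0.197263 comes from 0.704512*0.28 (the flaky test harness=true cases).
Hence the posterior is 0.197263/0.523279 ≈ 0.3770.
— genuine code bug explains away the evidence for flaky test harness.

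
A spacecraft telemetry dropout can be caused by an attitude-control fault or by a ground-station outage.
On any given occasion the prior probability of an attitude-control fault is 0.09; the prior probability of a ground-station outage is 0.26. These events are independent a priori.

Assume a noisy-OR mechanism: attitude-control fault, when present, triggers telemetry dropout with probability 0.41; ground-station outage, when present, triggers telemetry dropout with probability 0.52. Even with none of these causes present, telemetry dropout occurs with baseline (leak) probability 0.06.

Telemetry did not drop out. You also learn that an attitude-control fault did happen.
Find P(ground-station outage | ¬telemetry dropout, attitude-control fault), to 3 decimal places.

P(ground-station outage | ¬telemetry dropout, attitude-control fault) ≈ 0.144

Under noisy-OR, P(telemetry dropout | causes) = 1 − (1−0.06)·∏(1−qᵢ) over the active causes.
P(¬telemetry dropout | attitude-control fault) = 0.5546*0.74 + 0.266208*0.26 = 0.410404 + 0.069214 = 0.479618
Restricting to configurations with ground-station outage present: 0.266208*0.26 = 0.069214.
P(ground-station outage | ¬telemetry dropout, attitude-control fault) = 0.069214 / 0.479618 ≈ 0.144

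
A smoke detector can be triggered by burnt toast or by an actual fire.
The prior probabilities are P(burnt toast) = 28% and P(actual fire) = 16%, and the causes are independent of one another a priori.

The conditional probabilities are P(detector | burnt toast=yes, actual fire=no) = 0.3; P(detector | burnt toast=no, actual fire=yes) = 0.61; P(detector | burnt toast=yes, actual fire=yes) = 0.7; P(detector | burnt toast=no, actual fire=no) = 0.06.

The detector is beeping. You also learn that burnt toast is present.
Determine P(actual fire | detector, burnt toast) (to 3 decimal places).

P(actual fire | detector, burnt toast) ≈ 0.308

P(detector | burnt toast) = 0.3*0.84 + 0.7*0.16 = 0.252000 + 0.112000 = 0.364000
The actual fire-present share is 0.7*0.16 = 0.112000.
Hence the posterior is 0.112000/0.364000 ≈ 0.308.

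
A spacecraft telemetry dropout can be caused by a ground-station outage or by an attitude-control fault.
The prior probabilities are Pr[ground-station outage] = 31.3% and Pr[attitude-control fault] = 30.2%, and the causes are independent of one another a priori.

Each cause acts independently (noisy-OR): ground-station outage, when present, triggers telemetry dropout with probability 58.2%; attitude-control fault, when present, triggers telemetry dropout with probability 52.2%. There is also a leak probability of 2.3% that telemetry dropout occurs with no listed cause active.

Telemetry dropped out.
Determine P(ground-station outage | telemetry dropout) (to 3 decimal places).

P(ground-station outage | telemetry dropout) ≈ 0.628

Under noisy-OR, P(telemetry dropout | causes) = 1 − (1−0.023)·∏(1−qᵢ) over the active causes.
P(telemetry dropout) = 0.023×0.687×0.698 + 0.532994×0.687×0.302 + 0.591614×0.313×0.698 + 0.804791×0.313×0.302 = 0.011029 + 0.110582 + 0.129252 + 0.076074 = 0.326937
Restricting to configurations with ground-station outage present: 0.129252 + 0.076074 = 0.205326.
P(ground-station outage | telemetry dropout) = 0.205326 / 0.326937 ≈ 0.628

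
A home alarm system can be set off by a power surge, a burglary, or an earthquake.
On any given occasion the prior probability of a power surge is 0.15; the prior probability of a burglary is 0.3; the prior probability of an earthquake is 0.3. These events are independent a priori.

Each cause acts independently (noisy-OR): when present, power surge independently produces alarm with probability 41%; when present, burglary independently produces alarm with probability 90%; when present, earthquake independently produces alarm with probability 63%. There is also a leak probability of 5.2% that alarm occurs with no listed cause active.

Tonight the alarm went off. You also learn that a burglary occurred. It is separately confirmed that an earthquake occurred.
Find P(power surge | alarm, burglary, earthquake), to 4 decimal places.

P(power surge | alarm, burglary, earthquake) ≈ 0.1519

Under noisy-OR, P(alarm | causes) = 1 − (1−0.052)·∏(1−qᵢ) over the active causes.
For the numerator, keep only power surge=true terms: 0.979305*0.15 = 0.146896
The normalizing constant is 0.964924*0.85 + 0.979305*0.15 = 0.967081
Posterior = 0.146896 / 0.967081 ≈ 0.1519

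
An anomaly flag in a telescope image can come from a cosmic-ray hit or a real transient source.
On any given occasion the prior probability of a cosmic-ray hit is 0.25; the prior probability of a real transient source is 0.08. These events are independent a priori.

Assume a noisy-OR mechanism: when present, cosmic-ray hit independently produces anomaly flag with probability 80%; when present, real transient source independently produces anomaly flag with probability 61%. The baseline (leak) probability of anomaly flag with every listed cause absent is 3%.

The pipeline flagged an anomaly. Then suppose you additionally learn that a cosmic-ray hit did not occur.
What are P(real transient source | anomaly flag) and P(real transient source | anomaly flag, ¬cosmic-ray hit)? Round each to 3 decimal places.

Under noisy-OR, P(anomaly flag | causes) = 1 − (1−0.03)·∏(1−qᵢ) over the active causes.
Sum P(anomaly flag|·) weighted by the priors over the 4 (cosmic-ray hit, real transient source) configurations:
  P(anomaly flag) = 0.03*0.75*0.92 + 0.6217*0.75*0.08 + 0.806*0.25*0.92 + 0.92434*0.25*0.08
        = 0.020700 + 0.037302 + 0.185380 + 0.018487 = 0.261869
Configurations with real transient source contribute 0.055789, so
  P(real transient source | anomaly flag) = 0.055789 / 0.261869 ≈ 0.213

Now also conditioning on cosmic-ray hit≠true:
P(anomaly flag | ¬cosmic-ray hit) = 0.03×0.92 + 0.6217×0.08 = 0.027600 + 0.049736 = 0.077336
Restricting to configurations with real transient source present: 0.6217×0.08 = 0.049736.
So P(real transient source | anomaly flag, ¬cosmic-ray hit) = 0.049736/0.077336 ≈ 0.643.

P(real transient source | anomaly flag) ≈ 0.213; P(real transient source | anomaly flag, ¬cosmic-ray hit) ≈ 0.643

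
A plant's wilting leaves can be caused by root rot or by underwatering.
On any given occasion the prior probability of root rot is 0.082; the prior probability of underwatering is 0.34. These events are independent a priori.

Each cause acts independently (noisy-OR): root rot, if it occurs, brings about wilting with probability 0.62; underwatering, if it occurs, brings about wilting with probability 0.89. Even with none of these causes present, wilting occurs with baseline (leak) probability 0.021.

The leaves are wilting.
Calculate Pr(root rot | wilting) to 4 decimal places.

Pr(root rot | wilting) ≈ 0.1725

Under noisy-OR, P(wilting | causes) = 1 − (1−0.021)·∏(1−qᵢ) over the active causes.
P(wilting) = 0.021*0.918*0.66 + 0.89231*0.918*0.34 + 0.62798*0.082*0.66 + 0.959078*0.082*0.34 = 0.012723 + 0.278508 + 0.033986 + 0.026739 = 0.351956
The root rot-present share is 0.033986 + 0.026739 = 0.060725.
P(root rot | wilting) = 0.060725 / 0.351956 ≈ 0.1725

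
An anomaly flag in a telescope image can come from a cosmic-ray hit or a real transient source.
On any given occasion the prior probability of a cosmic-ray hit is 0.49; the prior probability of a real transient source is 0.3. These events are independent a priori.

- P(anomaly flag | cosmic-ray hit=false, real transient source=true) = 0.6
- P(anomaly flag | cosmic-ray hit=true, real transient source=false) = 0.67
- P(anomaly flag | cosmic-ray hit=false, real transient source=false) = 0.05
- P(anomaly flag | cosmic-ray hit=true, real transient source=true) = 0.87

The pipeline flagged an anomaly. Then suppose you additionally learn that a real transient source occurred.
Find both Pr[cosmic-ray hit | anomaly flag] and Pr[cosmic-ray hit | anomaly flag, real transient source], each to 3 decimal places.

P(anomaly flag) = 0.05*0.51*0.7 + 0.6*0.51*0.3 + 0.67*0.49*0.7 + 0.87*0.49*0.3 = 0.017850 + 0.091800 + 0.229810 + 0.127890 = 0.467350
Of this, 0.357700 comes from 0.229810 + 0.127890 (the cosmic-ray hit=true cases).
Hence the posterior is 0.357700/0.467350 ≈ 0.765.

Now also conditioning on real transient source=true:
By total probability over both values of cosmic-ray hit:
  P(anomaly flag | real transient source) = 0.6×0.51 + 0.87×0.49
        = 0.306000 + 0.426300 = 0.732300
Keeping only the cosmic-ray hit-present terms gives 0.426300, so
  P(cosmic-ray hit | anomaly flag, real transient source) = 0.426300 / 0.732300 ≈ 0.582
Conditioning on real transient source lowers the posterior on cosmic-ray hit: the classic explaining-away effect in a common-effect structure.

Pr[cosmic-ray hit | anomaly flag] ≈ 0.765; Pr[cosmic-ray hit | anomaly flag, real transient source] ≈ 0.582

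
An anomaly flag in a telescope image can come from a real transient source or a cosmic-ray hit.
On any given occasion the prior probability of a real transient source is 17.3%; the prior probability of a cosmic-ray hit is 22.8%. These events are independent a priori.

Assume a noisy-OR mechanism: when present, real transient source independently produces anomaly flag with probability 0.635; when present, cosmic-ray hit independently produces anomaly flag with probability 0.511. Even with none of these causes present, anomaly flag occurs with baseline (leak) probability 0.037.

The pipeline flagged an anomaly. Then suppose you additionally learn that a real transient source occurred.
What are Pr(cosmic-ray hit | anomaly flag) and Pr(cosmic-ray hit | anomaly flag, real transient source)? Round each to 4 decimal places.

Pr(cosmic-ray hit | anomaly flag) ≈ 0.5457; Pr(cosmic-ray hit | anomaly flag, real transient source) ≈ 0.2739

Under noisy-OR, P(anomaly flag | causes) = 1 − (1−0.037)·∏(1−qᵢ) over the active causes.
Numerator (weight on configurations with cosmic-ray hit): 0.099764 + 0.032664 = 0.132428
Denominator P(anomaly flag): 0.037×0.827×0.772 + 0.529093×0.827×0.228 + 0.648505×0.173×0.772 + 0.828119×0.173×0.228 = 0.242662
Posterior = 0.132428 / 0.242662 ≈ 0.5457

With the extra evidence:
Weight on cosmic-ray hit=true, given the evidence: 0.828119·0.228 = 0.188811
Denominator P(anomaly flag | real transient source): 0.648505·0.772 + 0.828119·0.228 = 0.689457
Posterior = 0.188811 / 0.689457 ≈ 0.2739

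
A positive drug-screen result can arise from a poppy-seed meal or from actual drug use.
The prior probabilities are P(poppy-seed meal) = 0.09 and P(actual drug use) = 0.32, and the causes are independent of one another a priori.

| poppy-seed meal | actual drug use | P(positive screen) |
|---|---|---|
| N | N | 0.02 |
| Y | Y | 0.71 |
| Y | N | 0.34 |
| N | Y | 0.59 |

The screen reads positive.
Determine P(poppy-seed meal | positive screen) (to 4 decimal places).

P(poppy-seed meal | positive screen) ≈ 0.1830

Sum P(positive screen|·) weighted by the priors over the 4 (poppy-seed meal, actual drug use) configurations:
  P(positive screen) = 0.02×0.91×0.68 + 0.59×0.91×0.32 + 0.34×0.09×0.68 + 0.71×0.09×0.32
        = 0.012376 + 0.171808 + 0.020808 + 0.020448 = 0.225440
Keeping only the poppy-seed meal-present terms gives 0.041256, so
  P(poppy-seed meal | positive screen) = 0.041256 / 0.225440 ≈ 0.1830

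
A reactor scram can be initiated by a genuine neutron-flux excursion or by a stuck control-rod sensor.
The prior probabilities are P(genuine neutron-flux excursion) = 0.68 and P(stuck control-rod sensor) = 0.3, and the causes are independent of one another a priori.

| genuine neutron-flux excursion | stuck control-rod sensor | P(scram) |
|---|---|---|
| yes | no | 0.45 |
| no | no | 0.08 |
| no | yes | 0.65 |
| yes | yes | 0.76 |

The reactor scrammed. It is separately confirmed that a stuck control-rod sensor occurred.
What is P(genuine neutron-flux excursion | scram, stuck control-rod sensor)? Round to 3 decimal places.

P(genuine neutron-flux excursion | scram, stuck control-rod sensor) ≈ 0.713

P(scram | stuck control-rod sensor) = 0.65·0.32 + 0.76·0.68 = 0.208000 + 0.516800 = 0.724800
Of this, 0.516800 comes from 0.76·0.68 (the genuine neutron-flux excursion=true cases).
P(genuine neutron-flux excursion | scram, stuck control-rod sensor) = 0.516800 / 0.724800 ≈ 0.713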